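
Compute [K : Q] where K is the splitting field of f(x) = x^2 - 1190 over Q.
[K : Q] = 2

f(x) = x^2 - 1190 factors as (x - √1190)(x + √1190). The splitting field is K = Q(√1190). Since 1190 is squarefree and > 1, it is not a perfect square, so x^2 - 1190 is irreducible over Q and [Q(√1190) : Q] = 2. Hence [K : Q] = 2.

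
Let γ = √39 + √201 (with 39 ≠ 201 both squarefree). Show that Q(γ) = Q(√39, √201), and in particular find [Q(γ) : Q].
[Q(γ) : Q] = 4 (equivalently, Q(γ) = Q(√39, √201))

Obviously Q(γ) ⊆ Q(√39, √201), and [Q(√39, √201):Q] = 4 (since 39, 201 are distinct squarefree integers > 1 with 7839 not a perfect square). To show equality we compute the minimal polynomial of γ. From γ = √39 + √201: γ^2 = 39 + 2√(7839) + 201 = 240 + 2√(7839), so γ^2 - 240 = 2√(7839); squaring, (γ^2 - 240)^2 = 4·7839, i.e. γ^4 - 480γ^2 + 57600 - 31356 = 0, i.e. γ^4 - 480γ^2 + 26244 = 0. So γ is a root of x^4 - 480x^2 + 26244. This polynomial is irreducible over Q: it has no rational root (each ±√39 ± √201 is irrational), and any factorization into two quadratics over Q would force √(7839) ∈ Q (pairing opposite roots) or √39, √201 ∈ Q (other pairings), all impossible. Hence [Q(γ):Q] = 4 = [Q(√39, √201):Q], so Q(γ) = Q(√39, √201).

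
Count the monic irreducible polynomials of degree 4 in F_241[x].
There are 843336120 monic irreducible polynomials of degree 4 over F_241

Each element of F_{241^4} that lies in no proper subfield is a root of exactly one monic irreducible of degree 4 over F_241, and each such polynomial has 4 distinct roots in F_{241^4}. By Möbius inversion the count is N_241(4) = (1/4) Σ_{d|4} μ(4/d) · 241^d = (1/4)(μ(4)·241^1 + μ(2)·241^2 + μ(1)·241^4) = 3373344480/4 = 843336120.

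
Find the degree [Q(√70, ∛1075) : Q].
[Q(√70, ∛1075) : Q] = 6

Let L = Q(√70, ∛1075). Since Q(√70) ⊂ L and [Q(√70):Q] = 2, the tower law gives 2 | [L:Q]. Likewise Q(∛1075) ⊂ L with [Q(∛1075):Q] = 3 (because 1075 is not a perfect cube), so 3 | [L:Q]. As gcd(2,3) = 1, [L:Q] is divisible by 6. Conversely L is generated over Q by √70 and ∛1075, so [L:Q] ≤ 2·3 = 6. Therefore [Q(√70, ∛1075) : Q] = 6.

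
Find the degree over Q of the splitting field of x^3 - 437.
[K : Q] = 6

The roots of x^3 - 437 are ∛437, ω∛437, ω^2∛437 where ω = e^(2πi/3) is a primitive cube root of unity, so K = Q(∛437, ω). Now [Q(∛437):Q] = 3 (since 437 is not a perfect cube, x^3 - 437 is irreducible) and [Q(ω):Q] = 2. Both 2 and 3 divide [K:Q], and [K:Q] ≤ 3·2 = 6, so [K:Q] = 6. (Equivalently: Q(∛437) ⊂ R but ω ∉ R, so [K : Q(∛437)] = 2.)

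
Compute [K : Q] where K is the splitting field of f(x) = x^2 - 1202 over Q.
[K : Q] = 2

f(x) = x^2 - 1202 factors as (x - √1202)(x + √1202). The splitting field is K = Q(√1202). Since 1202 is squarefree and > 1, it is not a perfect square, so x^2 - 1202 is irreducible over Q and [Q(√1202) : Q] = 2. Hence [K : Q] = 2.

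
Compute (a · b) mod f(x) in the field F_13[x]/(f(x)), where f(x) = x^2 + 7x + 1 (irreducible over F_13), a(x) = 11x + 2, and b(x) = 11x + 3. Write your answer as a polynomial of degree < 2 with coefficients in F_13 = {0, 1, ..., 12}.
a · b ≡ x + 2 (mod f(x))

Multiply in F_13[x]: a(x)·b(x) = (11x + 2)·(11x + 3) = 4x^2 + 3x + 6. This has degree ≥ 2, so divide by f(x) over F_13: 4x^2 + 3x + 6 = (4)·(x^2 + 7x + 1) + (x + 2). Hence a·b ≡ x + 2 (mod f). (F_13[x]/(f) is a field with 13^2 = 169 elements since f is irreducible of degree 2.)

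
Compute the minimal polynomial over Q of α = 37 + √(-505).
m_α(x) = x^2 - 74x + 1874

From α - 37 = √(-505), squaring gives (α - 37)^2 = -505, i.e. α^2 - 74α + 1369 = -505, so α^2 - 74α + 1874 = 0. The discriminant of x^2 - 74x + 1874 is (-74)^2 - 4·(1874) = 5476 - 7496 = -2020, and 4·(-505) is not a perfect square in Q since -505 is squarefree and ≠ 1. Hence x^2 - 74x + 1874 is irreducible over Q and is the minimal polynomial of α.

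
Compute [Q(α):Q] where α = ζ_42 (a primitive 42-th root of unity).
[Q(α):Q] = 12

The minimal polynomial of ζ_42 over Q is the 42-th cyclotomic polynomial Φ_42(x), which is irreducible over Q and has degree φ(42) = 12. Hence [Q(α):Q] = φ(42) = 12.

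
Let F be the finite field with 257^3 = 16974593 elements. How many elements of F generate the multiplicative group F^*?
There are φ(16974592) = 8340480 primitive elements

F_q^* is cyclic of order q - 1 = 16974592. A cyclic group of order m has exactly φ(m) generators. Here m = 16974592 = 2^8 · 61 · 1087, so the number of primitive elements is φ(16974592) = 8340480.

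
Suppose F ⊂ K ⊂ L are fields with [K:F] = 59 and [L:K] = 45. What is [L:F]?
[L:F] = 2655

The tower law says that for any tower of field extensions F ⊂ K ⊂ L with finite degrees, [L:F] = [L:K] · [K:F]. Here this gives [L:F] = 45 · 59 = 2655.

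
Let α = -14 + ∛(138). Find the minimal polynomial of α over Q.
m_α(x) = x^3 + 42x^2 + 588x + 2606

Set β = α + 14 = ∛(138), so β^3 = 138. Then (α + 14)^3 - 138 = 0, i.e. α is a root of g(x) = (x + 14)^3 - 138 = x^3 + 42x^2 + 588x + 2606. Since g(x) = h(x + 14) where h(x) = x^3 - 138, and h is irreducible over Q (because 138 is not a perfect cube, so h has no rational root, and a monic cubic with no rational root is irreducible), g is also irreducible (irreducibility is preserved under the substitution x → x + 14). Hence m_α(x) = x^3 + 42x^2 + 588x + 2606.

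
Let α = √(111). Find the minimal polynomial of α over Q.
m_α(x) = x^2 - 111

α satisfies α^2 - 111 = 0, so x^2 - 111 annihilates α. Since d = 111 is squarefree and ≠ 1, it is not a perfect square in Q, so x^2 - 111 has no rational root and is therefore irreducible over Q (a degree-2 polynomial over a field is irreducible iff it has no root). Hence m_α(x) = x^2 - 111.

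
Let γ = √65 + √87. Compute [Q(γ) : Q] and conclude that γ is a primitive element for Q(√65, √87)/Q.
[Q(γ) : Q] = 4 (equivalently, Q(γ) = Q(√65, √87))

Obviously Q(γ) ⊆ Q(√65, √87), and [Q(√65, √87):Q] = 4 (since 65, 87 are distinct squarefree integers > 1 with 5655 not a perfect square). To show equality we compute the minimal polynomial of γ. From γ = √65 + √87: γ^2 = 65 + 2√(5655) + 87 = 152 + 2√(5655), so γ^2 - 152 = 2√(5655); squaring, (γ^2 - 152)^2 = 4·5655, i.e. γ^4 - 304γ^2 + 23104 - 22620 = 0, i.e. γ^4 - 304γ^2 + 484 = 0. So γ is a root of x^4 - 304x^2 + 484. This polynomial is irreducible over Q: it has no rational root (each ±√65 ± √87 is irrational), and any factorization into two quadratics over Q would force √(5655) ∈ Q (pairing opposite roots) or √65, √87 ∈ Q (other pairings), all impossible. Hence [Q(γ):Q] = 4 = [Q(√65, √87):Q], so Q(γ) = Q(√65, √87).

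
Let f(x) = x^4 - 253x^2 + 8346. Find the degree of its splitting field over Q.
[K : Q] = 4

Solving the quadratic in x^2: x^2 = (253 ± √(253^2 - 4·8346))/2 = (253 ± √30625)/2 = (253 ± 175)/2, giving x^2 = 214 or x^2 = 39. So f(x) = (x^2 - 214)(x^2 - 39) and the roots of f are ±√214, ±√39. Hence the splitting field is K = Q(√214, √39). Since 214 and 39 are distinct squarefree integers > 1, their product 8346 is not a perfect square, so √39 ∉ Q(√214). By the tower law [K:Q] = [Q(√214,√39):Q(√214)] · [Q(√214):Q] = 2 · 2 = 4.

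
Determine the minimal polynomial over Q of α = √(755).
m_α(x) = x^2 - 755

α satisfies α^2 - 755 = 0, so x^2 - 755 annihilates α. Since d = 755 is squarefree and ≠ 1, it is not a perfect square in Q, so x^2 - 755 has no rational root and is therefore irreducible over Q (a degree-2 polynomial over a field is irreducible iff it has no root). Hence m_α(x) = x^2 - 755.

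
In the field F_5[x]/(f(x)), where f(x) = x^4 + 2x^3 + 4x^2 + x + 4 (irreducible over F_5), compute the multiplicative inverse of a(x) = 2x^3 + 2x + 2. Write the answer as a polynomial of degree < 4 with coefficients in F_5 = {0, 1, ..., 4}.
a(x)^(-1) ≡ 2x^3 + 4x^2 + 4 (mod f(x))

Since f is irreducible over F_5, F_5[x]/(f) is a field and a(x) ≠ 0 has an inverse. Apply the extended Euclidean algorithm to f(x) and a(x) in F_5[x]: f(x) = (3x + 1)·a(x) + (3x^2 + 3x + 2);  a(x) = (4x + 1)·(3x^2 + 3x + 2) + (x);  (3x^2 + 3x + 2) = (3x + 3)·(x) + (2). The last nonzero remainder is the constant 2 = gcd(f, a) in F_5. Back-substituting through the division chain expresses 2 = s(x)·a(x) + t(x)·f(x) with s(x) ≡ 4x^3 + 3x^2 + 3 (mod f), so (4x^3 + 3x^2 + 3)·a(x) ≡ 2 (mod f). Multiplying by 2^(-1) ≡ 3 in F_5 gives a(x)^(-1) ≡ 3·(4x^3 + 3x^2 + 3) ≡ 2x^3 + 4x^2 + 4 (mod f). Check: (2x^3 + 2x + 2)·(2x^3 + 4x^2 + 4) = 4x^6 + 3x^5 + 4x^4 + 3x^2 + 3x + 3 ≡ 1 (mod x^4 + 2x^3 + 4x^2 + x + 4).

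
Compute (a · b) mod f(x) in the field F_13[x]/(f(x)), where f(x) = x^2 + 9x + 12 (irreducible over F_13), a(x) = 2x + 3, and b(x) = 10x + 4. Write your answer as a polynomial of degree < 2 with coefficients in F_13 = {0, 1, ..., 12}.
a · b ≡ x + 6 (mod f(x))

Multiply in F_13[x]: a(x)·b(x) = (2x + 3)·(10x + 4) = 7x^2 + 12x + 12. This has degree ≥ 2, so divide by f(x) over F_13: 7x^2 + 12x + 12 = (7)·(x^2 + 9x + 12) + (x + 6). Hence a·b ≡ x + 6 (mod f). (F_13[x]/(f) is a field with 13^2 = 169 elements since f is irreducible of degree 2.)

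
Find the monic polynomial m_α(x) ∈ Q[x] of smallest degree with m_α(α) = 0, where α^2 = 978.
m_α(x) = x^2 - 978

α satisfies α^2 - 978 = 0, so x^2 - 978 annihilates α. Since d = 978 is squarefree and ≠ 1, it is not a perfect square in Q, so x^2 - 978 has no rational root and is therefore irreducible over Q (a degree-2 polynomial over a field is irreducible iff it has no root). Hence m_α(x) = x^2 - 978.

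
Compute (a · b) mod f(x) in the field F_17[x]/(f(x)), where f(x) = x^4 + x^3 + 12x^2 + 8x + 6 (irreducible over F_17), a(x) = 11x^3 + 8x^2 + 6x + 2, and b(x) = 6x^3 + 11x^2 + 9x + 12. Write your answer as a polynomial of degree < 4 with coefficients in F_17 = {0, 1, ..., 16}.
a · b ≡ 6x^3 + 12x^2 + 3x + 10 (mod f(x))

Multiply in F_17[x]: a(x)·b(x) = (11x^3 + 8x^2 + 6x + 2)·(6x^3 + 11x^2 + 9x + 12) = 15x^6 + 16x^5 + 2x^4 + 10x^3 + 2x^2 + 5x + 7. This has degree ≥ 4, so divide by f(x) over F_17: 15x^6 + 16x^5 + 2x^4 + 10x^3 + 2x^2 + 5x + 7 = (15x^2 + x + 8)·(x^4 + x^3 + 12x^2 + 8x + 6) + (6x^3 + 12x^2 + 3x + 10). Hence a·b ≡ 6x^3 + 12x^2 + 3x + 10 (mod f). (F_17[x]/(f) is a field with 17^4 = 83521 elements since f is irreducible of degree 4.)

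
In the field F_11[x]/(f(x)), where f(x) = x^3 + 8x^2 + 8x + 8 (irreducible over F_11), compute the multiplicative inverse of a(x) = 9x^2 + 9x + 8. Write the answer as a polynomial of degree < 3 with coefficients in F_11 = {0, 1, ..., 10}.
a(x)^(-1) ≡ 9x^2 + 5x + 2 (mod f(x))

Since f is irreducible over F_11, F_11[x]/(f) is a field and a(x) ≠ 0 has an inverse. Apply the extended Euclidean algorithm to f(x) and a(x) in F_11[x]: f(x) = (5x + 2)·a(x) + (5x + 3);  a(x) = (4x + 6)·(5x + 3) + (1). The last nonzero remainder is the constant 1 = gcd(f, a) in F_11. Back-substituting through the division chain expresses 1 = s(x)·a(x) + t(x)·f(x) with s(x) ≡ 9x^2 + 5x + 2 (mod f), so a(x)^(-1) ≡ s(x) = 9x^2 + 5x + 2 (mod f). Check: (9x^2 + 9x + 8)·(9x^2 + 5x + 2) = 4x^4 + 5x^3 + 3x^2 + 3x + 5 ≡ 1 (mod x^3 + 8x^2 + 8x + 8).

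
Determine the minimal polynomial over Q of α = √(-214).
m_α(x) = x^2 + 214

α satisfies α^2 + 214 = 0, so x^2 + 214 annihilates α. Since d = -214 is squarefree and ≠ 1, it is not a perfect square in Q, so x^2 + 214 has no rational root and is therefore irreducible over Q (a degree-2 polynomial over a field is irreducible iff it has no root). Hence m_α(x) = x^2 + 214.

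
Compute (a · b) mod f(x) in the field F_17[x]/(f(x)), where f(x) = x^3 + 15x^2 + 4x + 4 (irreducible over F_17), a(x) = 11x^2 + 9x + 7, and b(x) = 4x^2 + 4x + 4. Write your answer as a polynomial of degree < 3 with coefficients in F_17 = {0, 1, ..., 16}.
a · b ≡ 13x^2 + 15x + 2 (mod f(x))

Multiply in F_17[x]: a(x)·b(x) = (11x^2 + 9x + 7)·(4x^2 + 4x + 4) = 10x^4 + 12x^3 + 6x^2 + 13x + 11. This has degree ≥ 3, so divide by f(x) over F_17: 10x^4 + 12x^3 + 6x^2 + 13x + 11 = (10x + 15)·(x^3 + 15x^2 + 4x + 4) + (13x^2 + 15x + 2). Hence a·b ≡ 13x^2 + 15x + 2 (mod f). (F_17[x]/(f) is a field with 17^3 = 4913 elements since f is irreducible of degree 3.)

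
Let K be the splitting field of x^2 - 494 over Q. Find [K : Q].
[K : Q] = 2

f(x) = x^2 - 494 factors as (x - √494)(x + √494). The splitting field is K = Q(√494). Since 494 is squarefree and > 1, it is not a perfect square, so x^2 - 494 is irreducible over Q and [Q(√494) : Q] = 2. Hence [K : Q] = 2.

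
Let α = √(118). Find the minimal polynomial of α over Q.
m_α(x) = x^2 - 118

α satisfies α^2 - 118 = 0, so x^2 - 118 annihilates α. Since d = 118 is squarefree and ≠ 1, it is not a perfect square in Q, so x^2 - 118 has no rational root and is therefore irreducible over Q (a degree-2 polynomial over a field is irreducible iff it has no root). Hence m_α(x) = x^2 - 118.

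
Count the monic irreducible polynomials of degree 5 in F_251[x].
There are 199250125200 monic irreducible polynomials of degree 5 over F_251

Each element of F_{251^5} that lies in no proper subfield is a root of exactly one monic irreducible of degree 5 over F_251, and each such polynomial has 5 distinct roots in F_{251^5}. By Möbius inversion the count is N_251(5) = (1/5) Σ_{d|5} μ(5/d) · 251^d = (1/5)(μ(5)·251^1 + μ(1)·251^5) = 996250626000/5 = 199250125200.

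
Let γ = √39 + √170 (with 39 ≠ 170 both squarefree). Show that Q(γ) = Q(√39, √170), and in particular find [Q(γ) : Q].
[Q(γ) : Q] = 4 (equivalently, Q(γ) = Q(√39, √170))

Obviously Q(γ) ⊆ Q(√39, √170), and [Q(√39, √170):Q] = 4 (since 39, 170 are distinct squarefree integers > 1 with 6630 not a perfect square). To show equality we compute the minimal polynomial of γ. From γ = √39 + √170: γ^2 = 39 + 2√(6630) + 170 = 209 + 2√(6630), so γ^2 - 209 = 2√(6630); squaring, (γ^2 - 209)^2 = 4·6630, i.e. γ^4 - 418γ^2 + 43681 - 26520 = 0, i.e. γ^4 - 418γ^2 + 17161 = 0. So γ is a root of x^4 - 418x^2 + 17161. This polynomial is irreducible over Q: it has no rational root (each ±√39 ± √170 is irrational), and any factorization into two quadratics over Q would force √(6630) ∈ Q (pairing opposite roots) or √39, √170 ∈ Q (other pairings), all impossible. Hence [Q(γ):Q] = 4 = [Q(√39, √170):Q], so Q(γ) = Q(√39, √170).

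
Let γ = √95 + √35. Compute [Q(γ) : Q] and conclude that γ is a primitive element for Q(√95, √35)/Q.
[Q(γ) : Q] = 4 (equivalently, Q(γ) = Q(√95, √35))

Obviously Q(γ) ⊆ Q(√95, √35), and [Q(√95, √35):Q] = 4 (since 95, 35 are distinct squarefree integers > 1 with 3325 not a perfect square). To show equality we compute the minimal polynomial of γ. From γ = √95 + √35: γ^2 = 95 + 2√(3325) + 35 = 130 + 2√(3325), so γ^2 - 130 = 2√(3325); squaring, (γ^2 - 130)^2 = 4·3325, i.e. γ^4 - 260γ^2 + 16900 - 13300 = 0, i.e. γ^4 - 260γ^2 + 3600 = 0. So γ is a root of x^4 - 260x^2 + 3600. This polynomial is irreducible over Q: it has no rational root (each ±√95 ± √35 is irrational), and any factorization into two quadratics over Q would force √(3325) ∈ Q (pairing opposite roots) or √95, √35 ∈ Q (other pairings), all impossible. Hence [Q(γ):Q] = 4 = [Q(√95, √35):Q], so Q(γ) = Q(√95, √35).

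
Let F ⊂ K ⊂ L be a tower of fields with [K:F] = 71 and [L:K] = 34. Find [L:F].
[L:F] = 2414

The tower law says that for any tower of field extensions F ⊂ K ⊂ L with finite degrees, [L:F] = [L:K] · [K:F]. Here this gives [L:F] = 34 · 71 = 2414.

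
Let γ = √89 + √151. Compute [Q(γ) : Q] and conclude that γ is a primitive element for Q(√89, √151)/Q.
[Q(γ) : Q] = 4 (equivalently, Q(γ) = Q(√89, √151))

Obviously Q(γ) ⊆ Q(√89, √151), and [Q(√89, √151):Q] = 4 (since 89, 151 are distinct squarefree integers > 1 with 13439 not a perfect square). To show equality we compute the minimal polynomial of γ. From γ = √89 + √151: γ^2 = 89 + 2√(13439) + 151 = 240 + 2√(13439), so γ^2 - 240 = 2√(13439); squaring, (γ^2 - 240)^2 = 4·13439, i.e. γ^4 - 480γ^2 + 57600 - 53756 = 0, i.e. γ^4 - 480γ^2 + 3844 = 0. So γ is a root of x^4 - 480x^2 + 3844. This polynomial is irreducible over Q: it has no rational root (each ±√89 ± √151 is irrational), and any factorization into two quadratics over Q would force √(13439) ∈ Q (pairing opposite roots) or √89, √151 ∈ Q (other pairings), all impossible. Hence [Q(γ):Q] = 4 = [Q(√89, √151):Q], so Q(γ) = Q(√89, √151).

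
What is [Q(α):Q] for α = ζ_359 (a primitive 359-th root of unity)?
[Q(α):Q] = 358

The minimal polynomial of ζ_359 over Q is the 359-th cyclotomic polynomial Φ_359(x), which is irreducible over Q and has degree φ(359) = 358. Hence [Q(α):Q] = φ(359) = 358.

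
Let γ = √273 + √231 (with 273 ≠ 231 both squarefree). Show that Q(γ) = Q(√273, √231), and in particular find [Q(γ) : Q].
[Q(γ) : Q] = 4 (equivalently, Q(γ) = Q(√273, √231))

Obviously Q(γ) ⊆ Q(√273, √231), and [Q(√273, √231):Q] = 4 (since 273, 231 are distinct squarefree integers > 1 with 63063 not a perfect square). To show equality we compute the minimal polynomial of γ. From γ = √273 + √231: γ^2 = 273 + 2√(63063) + 231 = 504 + 2√(63063), so γ^2 - 504 = 2√(63063); squaring, (γ^2 - 504)^2 = 4·63063, i.e. γ^4 - 1008γ^2 + 254016 - 252252 = 0, i.e. γ^4 - 1008γ^2 + 1764 = 0. So γ is a root of x^4 - 1008x^2 + 1764. This polynomial is irreducible over Q: it has no rational root (each ±√273 ± √231 is irrational), and any factorization into two quadratics over Q would force √(63063) ∈ Q (pairing opposite roots) or √273, √231 ∈ Q (other pairings), all impossible. Hence [Q(γ):Q] = 4 = [Q(√273, √231):Q], so Q(γ) = Q(√273, √231).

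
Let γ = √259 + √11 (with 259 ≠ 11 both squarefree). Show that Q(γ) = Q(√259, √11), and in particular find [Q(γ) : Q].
[Q(γ) : Q] = 4 (equivalently, Q(γ) = Q(√259, √11))

Obviously Q(γ) ⊆ Q(√259, √11), and [Q(√259, √11):Q] = 4 (since 259, 11 are distinct squarefree integers > 1 with 2849 not a perfect square). To show equality we compute the minimal polynomial of γ. From γ = √259 + √11: γ^2 = 259 + 2√(2849) + 11 = 270 + 2√(2849), so γ^2 - 270 = 2√(2849); squaring, (γ^2 - 270)^2 = 4·2849, i.e. γ^4 - 540γ^2 + 72900 - 11396 = 0, i.e. γ^4 - 540γ^2 + 61504 = 0. So γ is a root of x^4 - 540x^2 + 61504. This polynomial is irreducible over Q: it has no rational root (each ±√259 ± √11 is irrational), and any factorization into two quadratics over Q would force √(2849) ∈ Q (pairing opposite roots) or √259, √11 ∈ Q (other pairings), all impossible. Hence [Q(γ):Q] = 4 = [Q(√259, √11):Q], so Q(γ) = Q(√259, √11).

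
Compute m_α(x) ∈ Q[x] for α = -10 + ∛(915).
m_α(x) = x^3 + 30x^2 + 300x + 85

Set β = α + 10 = ∛(915), so β^3 = 915. Then (α + 10)^3 - 915 = 0, i.e. α is a root of g(x) = (x + 10)^3 - 915 = x^3 + 30x^2 + 300x + 85. Since g(x) = h(x + 10) where h(x) = x^3 - 915, and h is irreducible over Q (because 915 is not a perfect cube, so h has no rational root, and a monic cubic with no rational root is irreducible), g is also irreducible (irreducibility is preserved under the substitution x → x + 10). Hence m_α(x) = x^3 + 30x^2 + 300x + 85.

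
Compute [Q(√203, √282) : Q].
[Q(√203, √282) : Q] = 4

[Q(√203):Q] = 2 (min poly x^2 - 203, irreducible since 203 is squarefree > 1). For the top step, suppose √282 ∈ Q(√203), say √282 = c + d√203 with c, d ∈ Q. Squaring: 282 = c^2 + 203d^2 + 2cd√203. Since √203 ∉ Q this forces 2cd = 0. If d = 0 then √282 = c ∈ Q, contradicting 282 squarefree > 1. If c = 0 then 282 = 203d^2, so 203·282 = (203d)^2 is a perfect square in Q — but 203·282 = 57246 is not a perfect square (since 203 and 282 are distinct squarefree integers). Contradiction. Hence √282 ∉ Q(√203), so x^2 - 282 stays irreducible over Q(√203) and [Q(√203, √282) : Q(√203)] = 2. By the tower law, [Q(√203, √282) : Q] = 2 · 2 = 4.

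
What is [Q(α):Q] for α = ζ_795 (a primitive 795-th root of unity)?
[Q(α):Q] = 416

The minimal polynomial of ζ_795 over Q is the 795-th cyclotomic polynomial Φ_795(x), which is irreducible over Q and has degree φ(795) = 416. Hence [Q(α):Q] = φ(795) = 416.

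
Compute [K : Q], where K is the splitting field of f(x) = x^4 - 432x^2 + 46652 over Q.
[K : Q] = 4

Solving the quadratic in x^2: x^2 = (432 ± √(432^2 - 4·46652))/2 = (432 ± √16)/2 = (432 ± 4)/2, giving x^2 = 218 or x^2 = 214. So f(x) = (x^2 - 218)(x^2 - 214) and the roots of f are ±√218, ±√214. Hence the splitting field is K = Q(√218, √214). Since 218 and 214 are distinct squarefree integers > 1, their product 46652 is not a perfect square, so √214 ∉ Q(√218). By the tower law [K:Q] = [Q(√218,√214):Q(√218)] · [Q(√218):Q] = 2 · 2 = 4.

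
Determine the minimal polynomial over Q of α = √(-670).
m_α(x) = x^2 + 670

α satisfies α^2 + 670 = 0, so x^2 + 670 annihilates α. Since d = -670 is squarefree and ≠ 1, it is not a perfect square in Q, so x^2 + 670 has no rational root and is therefore irreducible over Q (a degree-2 polynomial over a field is irreducible iff it has no root). Hence m_α(x) = x^2 + 670.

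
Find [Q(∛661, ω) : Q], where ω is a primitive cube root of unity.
[Q(∛661, ω) : Q] = 6

[Q(∛661):Q] = 3 (min poly x^3 - 661, irreducible since 661 is not a perfect cube). [Q(ω):Q] = 2 (min poly x^2 + x + 1). Since Q(∛661) ⊂ R and ω ∉ R, we have ω ∉ Q(∛661), so x^2 + x + 1 remains irreducible over Q(∛661) and [Q(∛661, ω) : Q(∛661)] = 2. By the tower law, [Q(∛661, ω) : Q] = 3 · 2 = 6. (In fact Q(∛661, ω) is the splitting field of x^3 - 661 over Q.)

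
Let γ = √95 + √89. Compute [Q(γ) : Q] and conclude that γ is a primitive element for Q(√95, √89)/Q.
[Q(γ) : Q] = 4 (equivalently, Q(γ) = Q(√95, √89))

Obviously Q(γ) ⊆ Q(√95, √89), and [Q(√95, √89):Q] = 4 (since 95, 89 are distinct squarefree integers > 1 with 8455 not a perfect square). To show equality we compute the minimal polynomial of γ. From γ = √95 + √89: γ^2 = 95 + 2√(8455) + 89 = 184 + 2√(8455), so γ^2 - 184 = 2√(8455); squaring, (γ^2 - 184)^2 = 4·8455, i.e. γ^4 - 368γ^2 + 33856 - 33820 = 0, i.e. γ^4 - 368γ^2 + 36 = 0. So γ is a root of x^4 - 368x^2 + 36. This polynomial is irreducible over Q: it has no rational root (each ±√95 ± √89 is irrational), and any factorization into two quadratics over Q would force √(8455) ∈ Q (pairing opposite roots) or √95, √89 ∈ Q (other pairings), all impossible. Hence [Q(γ):Q] = 4 = [Q(√95, √89):Q], so Q(γ) = Q(√95, √89).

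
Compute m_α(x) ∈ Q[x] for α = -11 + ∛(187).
m_α(x) = x^3 + 33x^2 + 363x + 1144

Set β = α + 11 = ∛(187), so β^3 = 187. Then (α + 11)^3 - 187 = 0, i.e. α is a root of g(x) = (x + 11)^3 - 187 = x^3 + 33x^2 + 363x + 1144. Since g(x) = h(x + 11) where h(x) = x^3 - 187, and h is irreducible over Q (because 187 is not a perfect cube, so h has no rational root, and a monic cubic with no rational root is irreducible), g is also irreducible (irreducibility is preserved under the substitution x → x + 11). Hence m_α(x) = x^3 + 33x^2 + 363x + 1144.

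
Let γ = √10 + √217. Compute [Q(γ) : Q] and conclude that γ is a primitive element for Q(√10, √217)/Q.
[Q(γ) : Q] = 4 (equivalently, Q(γ) = Q(√10, √217))

Obviously Q(γ) ⊆ Q(√10, √217), and [Q(√10, √217):Q] = 4 (since 10, 217 are distinct squarefree integers > 1 with 2170 not a perfect square). To show equality we compute the minimal polynomial of γ. From γ = √10 + √217: γ^2 = 10 + 2√(2170) + 217 = 227 + 2√(2170), so γ^2 - 227 = 2√(2170); squaring, (γ^2 - 227)^2 = 4·2170, i.e. γ^4 - 454γ^2 + 51529 - 8680 = 0, i.e. γ^4 - 454γ^2 + 42849 = 0. So γ is a root of x^4 - 454x^2 + 42849. This polynomial is irreducible over Q: it has no rational root (each ±√10 ± √217 is irrational), and any factorization into two quadratics over Q would force √(2170) ∈ Q (pairing opposite roots) or √10, √217 ∈ Q (other pairings), all impossible. Hence [Q(γ):Q] = 4 = [Q(√10, √217):Q], so Q(γ) = Q(√10, √217).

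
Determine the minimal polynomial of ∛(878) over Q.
m_α(x) = x^3 - 878

α satisfies α^3 = 878, so x^3 - 878 annihilates α. By the rational root test, a rational root p/q (in lowest terms) of x^3 - 878 would satisfy p^3 = 878 q^3, forcing q = 1 and p^3 = 878; but 878 is not a perfect cube, contradiction. A monic cubic over Q with no rational root is irreducible (any nontrivial factorization would include a linear factor). Hence x^3 - 878 is the minimal polynomial of α, and in particular [Q(α):Q] = 3.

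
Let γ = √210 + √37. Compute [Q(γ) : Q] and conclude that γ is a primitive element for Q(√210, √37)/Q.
[Q(γ) : Q] = 4 (equivalently, Q(γ) = Q(√210, √37))

Obviously Q(γ) ⊆ Q(√210, √37), and [Q(√210, √37):Q] = 4 (since 210, 37 are distinct squarefree integers > 1 with 7770 not a perfect square). To show equality we compute the minimal polynomial of γ. From γ = √210 + √37: γ^2 = 210 + 2√(7770) + 37 = 247 + 2√(7770), so γ^2 - 247 = 2√(7770); squaring, (γ^2 - 247)^2 = 4·7770, i.e. γ^4 - 494γ^2 + 61009 - 31080 = 0, i.e. γ^4 - 494γ^2 + 29929 = 0. So γ is a root of x^4 - 494x^2 + 29929. This polynomial is irreducible over Q: it has no rational root (each ±√210 ± √37 is irrational), and any factorization into two quadratics over Q would force √(7770) ∈ Q (pairing opposite roots) or √210, √37 ∈ Q (other pairings), all impossible. Hence [Q(γ):Q] = 4 = [Q(√210, √37):Q], so Q(γ) = Q(√210, √37).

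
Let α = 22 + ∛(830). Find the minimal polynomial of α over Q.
m_α(x) = x^3 - 66x^2 + 1452x - 11478

Set β = α - 22 = ∛(830), so β^3 = 830. Then (α - 22)^3 - 830 = 0, i.e. α is a root of g(x) = (x - 22)^3 - 830 = x^3 - 66x^2 + 1452x - 11478. Since g(x) = h(x - 22) where h(x) = x^3 - 830, and h is irreducible over Q (because 830 is not a perfect cube, so h has no rational root, and a monic cubic with no rational root is irreducible), g is also irreducible (irreducibility is preserved under the substitution x → x - 22). Hence m_α(x) = x^3 - 66x^2 + 1452x - 11478.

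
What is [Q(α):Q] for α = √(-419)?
[Q(α):Q] = 2

[Q(α):Q] equals the degree of the minimal polynomial of α. Here α^2 = -419 and x^2 + 419 is irreducible (d = -419 is squarefree, ≠ 1, hence not a square), so deg(m_α) = 2. Thus [Q(α):Q] = 2.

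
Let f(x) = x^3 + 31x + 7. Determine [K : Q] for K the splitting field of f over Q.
[K : Q] = 6

By the rational root test, any rational root of the monic integer polynomial f(x) = x^3 + 31x + 7 must be an integer dividing the constant term 7, i.e. one of ±{1, 7}. Evaluating: f(1) = 39, f(-1) = -25, f(7) = 567, f(-7) = -553; none is 0, so f has no rational root and is therefore irreducible over Q (a cubic with no linear factor over a field is irreducible). For an irreducible cubic, the Galois group is A_3 or S_3 according as the discriminant disc(f) = -4a^3 - 27b^2 = -4·(31)^3 - 27·(7)^2 = -120487 is or is not a square in Q. Here disc(f) = -120487 is not a perfect square in Q, so the Galois group of f over Q is not contained in A_3 and must be all of S_3. The splitting field has degree |S_3| = 6 over Q, so [K : Q] = 6.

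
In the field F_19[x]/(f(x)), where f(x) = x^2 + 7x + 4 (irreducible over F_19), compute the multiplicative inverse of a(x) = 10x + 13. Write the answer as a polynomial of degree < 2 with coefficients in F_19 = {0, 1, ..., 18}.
a(x)^(-1) ≡ 9x (mod f(x))

Since f is irreducible over F_19, F_19[x]/(f) is a field and a(x) ≠ 0 has an inverse. Apply the extended Euclidean algorithm to f(x) and a(x) in F_19[x]: f(x) = (2x)·a(x) + (4). The last nonzero remainder is the constant 4 = gcd(f, a) in F_19. Back-substituting through the division chain expresses 4 = s(x)·a(x) + t(x)·f(x) with s(x) ≡ 17x (mod f), so (17x)·a(x) ≡ 4 (mod f). Multiplying by 4^(-1) ≡ 5 in F_19 gives a(x)^(-1) ≡ 5·(17x) ≡ 9x (mod f). Check: (10x + 13)·(9x) = 14x^2 + 3x ≡ 1 (mod x^2 + 7x + 4).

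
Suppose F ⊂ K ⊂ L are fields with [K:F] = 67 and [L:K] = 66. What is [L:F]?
[L:F] = 4422

The tower law says that for any tower of field extensions F ⊂ K ⊂ L with finite degrees, [L:F] = [L:K] · [K:F]. Here this gives [L:F] = 66 · 67 = 4422.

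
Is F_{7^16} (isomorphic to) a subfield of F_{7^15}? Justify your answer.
No: F_{7^16} is not a subfield of F_{7^15}

F_{p^m} embeds in F_{p^n} iff m | n. Here 16 ∤ 15 (since 15 = 0·16 + 15 with remainder 15 ≠ 0), so F_{7^16} is not a subfield of F_{7^15}. Equivalently: if it were, the tower law would give 16 = [F_{7^16}:F_7] dividing [F_{7^15}:F_7] = 15, contradiction.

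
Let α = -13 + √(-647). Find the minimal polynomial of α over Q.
m_α(x) = x^2 + 26x + 816

From α + 13 = √(-647), squaring gives (α + 13)^2 = -647, i.e. α^2 + 26α + 169 = -647, so α^2 + 26α + 816 = 0. The discriminant of x^2 + 26x + 816 is (26)^2 - 4·(816) = 676 - 3264 = -2588, and 4·(-647) is not a perfect square in Q since -647 is squarefree and ≠ 1. Hence x^2 + 26x + 816 is irreducible over Q and is the minimal polynomial of α.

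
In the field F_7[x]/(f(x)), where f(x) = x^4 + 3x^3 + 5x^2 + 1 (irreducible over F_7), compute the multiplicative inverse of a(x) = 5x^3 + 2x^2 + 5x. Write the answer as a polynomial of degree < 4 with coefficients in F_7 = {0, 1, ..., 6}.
a(x)^(-1) ≡ 3x^3 + x^2 + 5x + 3 (mod f(x))

Since f is irreducible over F_7, F_7[x]/(f) is a field and a(x) ≠ 0 has an inverse. Apply the extended Euclidean algorithm to f(x) and a(x) in F_7[x]: f(x) = (3x + 5)·a(x) + (x^2 + 3x + 1);  a(x) = (5x + 1)·(x^2 + 3x + 1) + (4x + 6);  (x^2 + 3x + 1) = (2x + 3)·(4x + 6) + (4). The last nonzero remainder is the constant 4 = gcd(f, a) in F_7. Back-substituting through the division chain expresses 4 = s(x)·a(x) + t(x)·f(x) with s(x) ≡ 5x^3 + 4x^2 + 6x + 5 (mod f), so (5x^3 + 4x^2 + 6x + 5)·a(x) ≡ 4 (mod f). Multiplying by 4^(-1) ≡ 2 in F_7 gives a(x)^(-1) ≡ 2·(5x^3 + 4x^2 + 6x + 5) ≡ 3x^3 + x^2 + 5x + 3 (mod f). Check: (5x^3 + 2x^2 + 5x)·(3x^3 + x^2 + 5x + 3) = x^6 + 4x^5 + 2x^3 + 3x^2 + x ≡ 1 (mod x^4 + 3x^3 + 5x^2 + 1).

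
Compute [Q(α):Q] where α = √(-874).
[Q(α):Q] = 2

[Q(α):Q] equals the degree of the minimal polynomial of α. Here α^2 = -874 and x^2 + 874 is irreducible (d = -874 is squarefree, ≠ 1, hence not a square), so deg(m_α) = 2. Thus [Q(α):Q] = 2.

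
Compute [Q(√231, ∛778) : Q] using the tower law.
[Q(√231, ∛778) : Q] = 6

Let L = Q(√231, ∛778). Since Q(√231) ⊂ L and [Q(√231):Q] = 2, the tower law gives 2 | [L:Q]. Likewise Q(∛778) ⊂ L with [Q(∛778):Q] = 3 (because 778 is not a perfect cube), so 3 | [L:Q]. As gcd(2,3) = 1, [L:Q] is divisible by 6. Conversely L is generated over Q by √231 and ∛778, so [L:Q] ≤ 2·3 = 6. Therefore [Q(√231, ∛778) : Q] = 6.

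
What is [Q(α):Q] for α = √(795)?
[Q(α):Q] = 2

[Q(α):Q] equals the degree of the minimal polynomial of α. Here α^2 = 795 and x^2 - 795 is irreducible (d = 795 is squarefree, ≠ 1, hence not a square), so deg(m_α) = 2. Thus [Q(α):Q] = 2.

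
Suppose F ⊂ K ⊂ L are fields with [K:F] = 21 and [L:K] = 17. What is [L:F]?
[L:F] = 357

The tower law says that for any tower of field extensions F ⊂ K ⊂ L with finite degrees, [L:F] = [L:K] · [K:F]. Here this gives [L:F] = 17 · 21 = 357.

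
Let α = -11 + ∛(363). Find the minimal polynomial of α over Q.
m_α(x) = x^3 + 33x^2 + 363x + 968

Set β = α + 11 = ∛(363), so β^3 = 363. Then (α + 11)^3 - 363 = 0, i.e. α is a root of g(x) = (x + 11)^3 - 363 = x^3 + 33x^2 + 363x + 968. Since g(x) = h(x + 11) where h(x) = x^3 - 363, and h is irreducible over Q (because 363 is not a perfect cube, so h has no rational root, and a monic cubic with no rational root is irreducible), g is also irreducible (irreducibility is preserved under the substitution x → x + 11). Hence m_α(x) = x^3 + 33x^2 + 363x + 968.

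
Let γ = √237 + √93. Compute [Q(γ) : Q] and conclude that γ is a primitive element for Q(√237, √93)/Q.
[Q(γ) : Q] = 4 (equivalently, Q(γ) = Q(√237, √93))

Obviously Q(γ) ⊆ Q(√237, √93), and [Q(√237, √93):Q] = 4 (since 237, 93 are distinct squarefree integers > 1 with 22041 not a perfect square). To show equality we compute the minimal polynomial of γ. From γ = √237 + √93: γ^2 = 237 + 2√(22041) + 93 = 330 + 2√(22041), so γ^2 - 330 = 2√(22041); squaring, (γ^2 - 330)^2 = 4·22041, i.e. γ^4 - 660γ^2 + 108900 - 88164 = 0, i.e. γ^4 - 660γ^2 + 20736 = 0. So γ is a root of x^4 - 660x^2 + 20736. This polynomial is irreducible over Q: it has no rational root (each ±√237 ± √93 is irrational), and any factorization into two quadratics over Q would force √(22041) ∈ Q (pairing opposite roots) or √237, √93 ∈ Q (other pairings), all impossible. Hence [Q(γ):Q] = 4 = [Q(√237, √93):Q], so Q(γ) = Q(√237, √93).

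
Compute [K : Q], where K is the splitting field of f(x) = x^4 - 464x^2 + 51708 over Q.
[K : Q] = 4

Solving the quadratic in x^2: x^2 = (464 ± √(464^2 - 4·51708))/2 = (464 ± √8464)/2 = (464 ± 92)/2, giving x^2 = 186 or x^2 = 278. So f(x) = (x^2 - 186)(x^2 - 278) and the roots of f are ±√186, ±√278. Hence the splitting field is K = Q(√186, √278). Since 186 and 278 are distinct squarefree integers > 1, their product 51708 is not a perfect square, so √278 ∉ Q(√186). By the tower law [K:Q] = [Q(√186,√278):Q(√186)] · [Q(√186):Q] = 2 · 2 = 4.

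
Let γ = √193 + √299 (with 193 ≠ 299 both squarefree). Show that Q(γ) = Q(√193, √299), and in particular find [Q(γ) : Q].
[Q(γ) : Q] = 4 (equivalently, Q(γ) = Q(√193, √299))

Obviously Q(γ) ⊆ Q(√193, √299), and [Q(√193, √299):Q] = 4 (since 193, 299 are distinct squarefree integers > 1 with 57707 not a perfect square). To show equality we compute the minimal polynomial of γ. From γ = √193 + √299: γ^2 = 193 + 2√(57707) + 299 = 492 + 2√(57707), so γ^2 - 492 = 2√(57707); squaring, (γ^2 - 492)^2 = 4·57707, i.e. γ^4 - 984γ^2 + 242064 - 230828 = 0, i.e. γ^4 - 984γ^2 + 11236 = 0. So γ is a root of x^4 - 984x^2 + 11236. This polynomial is irreducible over Q: it has no rational root (each ±√193 ± √299 is irrational), and any factorization into two quadratics over Q would force √(57707) ∈ Q (pairing opposite roots) or √193, √299 ∈ Q (other pairings), all impossible. Hence [Q(γ):Q] = 4 = [Q(√193, √299):Q], so Q(γ) = Q(√193, √299).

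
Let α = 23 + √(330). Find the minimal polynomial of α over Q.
m_α(x) = x^2 - 46x + 199

From α - 23 = √(330), squaring gives (α - 23)^2 = 330, i.e. α^2 - 46α + 529 = 330, so α^2 - 46α + 199 = 0. The discriminant of x^2 - 46x + 199 is (-46)^2 - 4·(199) = 2116 - 796 = 1320, and 4·(330) is not a perfect square in Q since 330 is squarefree and ≠ 1. Hence x^2 - 46x + 199 is irreducible over Q and is the minimal polynomial of α.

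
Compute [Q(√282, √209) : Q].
[Q(√282, √209) : Q] = 4

[Q(√282):Q] = 2 (min poly x^2 - 282, irreducible since 282 is squarefree > 1). For the top step, suppose √209 ∈ Q(√282), say √209 = c + d√282 with c, d ∈ Q. Squaring: 209 = c^2 + 282d^2 + 2cd√282. Since √282 ∉ Q this forces 2cd = 0. If d = 0 then √209 = c ∈ Q, contradicting 209 squarefree > 1. If c = 0 then 209 = 282d^2, so 282·209 = (282d)^2 is a perfect square in Q — but 282·209 = 58938 is not a perfect square (since 282 and 209 are distinct squarefree integers). Contradiction. Hence √209 ∉ Q(√282), so x^2 - 209 stays irreducible over Q(√282) and [Q(√282, √209) : Q(√282)] = 2. By the tower law, [Q(√282, √209) : Q] = 2 · 2 = 4.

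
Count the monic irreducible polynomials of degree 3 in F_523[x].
There are 47685048 monic irreducible polynomials of degree 3 over F_523

Each element of F_{523^3} that lies in no proper subfield is a root of exactly one monic irreducible of degree 3 over F_523, and each such polynomial has 3 distinct roots in F_{523^3}. By Möbius inversion the count is N_523(3) = (1/3) Σ_{d|3} μ(3/d) · 523^d = (1/3)(μ(3)·523^1 + μ(1)·523^3) = 143055144/3 = 47685048.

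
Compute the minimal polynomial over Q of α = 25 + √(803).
m_α(x) = x^2 - 50x - 178

From α - 25 = √(803), squaring gives (α - 25)^2 = 803, i.e. α^2 - 50α + 625 = 803, so α^2 - 50α - 178 = 0. The discriminant of x^2 - 50x - 178 is (-50)^2 - 4·(-178) = 2500 + 712 = 3212, and 4·(803) is not a perfect square in Q since 803 is squarefree and ≠ 1. Hence x^2 - 50x - 178 is irreducible over Q and is the minimal polynomial of α.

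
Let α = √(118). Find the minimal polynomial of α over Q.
m_α(x) = x^2 - 118

α satisfies α^2 - 118 = 0, so x^2 - 118 annihilates α. Since d = 118 is squarefree and ≠ 1, it is not a perfect square in Q, so x^2 - 118 has no rational root and is therefore irreducible over Q (a degree-2 polynomial over a field is irreducible iff it has no root). Hence m_α(x) = x^2 - 118.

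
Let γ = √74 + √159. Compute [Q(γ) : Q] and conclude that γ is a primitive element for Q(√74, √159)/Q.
[Q(γ) : Q] = 4 (equivalently, Q(γ) = Q(√74, √159))

Obviously Q(γ) ⊆ Q(√74, √159), and [Q(√74, √159):Q] = 4 (since 74, 159 are distinct squarefree integers > 1 with 11766 not a perfect square). To show equality we compute the minimal polynomial of γ. From γ = √74 + √159: γ^2 = 74 + 2√(11766) + 159 = 233 + 2√(11766), so γ^2 - 233 = 2√(11766); squaring, (γ^2 - 233)^2 = 4·11766, i.e. γ^4 - 466γ^2 + 54289 - 47064 = 0, i.e. γ^4 - 466γ^2 + 7225 = 0. So γ is a root of x^4 - 466x^2 + 7225. This polynomial is irreducible over Q: it has no rational root (each ±√74 ± √159 is irrational), and any factorization into two quadratics over Q would force √(11766) ∈ Q (pairing opposite roots) or √74, √159 ∈ Q (other pairings), all impossible. Hence [Q(γ):Q] = 4 = [Q(√74, √159):Q], so Q(γ) = Q(√74, √159).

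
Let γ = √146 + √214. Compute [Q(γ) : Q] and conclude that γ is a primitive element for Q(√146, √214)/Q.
[Q(γ) : Q] = 4 (equivalently, Q(γ) = Q(√146, √214))

Obviously Q(γ) ⊆ Q(√146, √214), and [Q(√146, √214):Q] = 4 (since 146, 214 are distinct squarefree integers > 1 with 31244 not a perfect square). To show equality we compute the minimal polynomial of γ. From γ = √146 + √214: γ^2 = 146 + 2√(31244) + 214 = 360 + 2√(31244), so γ^2 - 360 = 2√(31244); squaring, (γ^2 - 360)^2 = 4·31244, i.e. γ^4 - 720γ^2 + 129600 - 124976 = 0, i.e. γ^4 - 720γ^2 + 4624 = 0. So γ is a root of x^4 - 720x^2 + 4624. This polynomial is irreducible over Q: it has no rational root (each ±√146 ± √214 is irrational), and any factorization into two quadratics over Q would force √(31244) ∈ Q (pairing opposite roots) or √146, √214 ∈ Q (other pairings), all impossible. Hence [Q(γ):Q] = 4 = [Q(√146, √214):Q], so Q(γ) = Q(√146, √214).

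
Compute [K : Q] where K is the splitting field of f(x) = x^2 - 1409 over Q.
[K : Q] = 2

f(x) = x^2 - 1409 factors as (x - √1409)(x + √1409). The splitting field is K = Q(√1409). Since 1409 is squarefree and > 1, it is not a perfect square, so x^2 - 1409 is irreducible over Q and [Q(√1409) : Q] = 2. Hence [K : Q] = 2.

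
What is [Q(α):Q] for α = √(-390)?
[Q(α):Q] = 2

[Q(α):Q] equals the degree of the minimal polynomial of α. Here α^2 = -390 and x^2 + 390 is irreducible (d = -390 is squarefree, ≠ 1, hence not a square), so deg(m_α) = 2. Thus [Q(α):Q] = 2.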